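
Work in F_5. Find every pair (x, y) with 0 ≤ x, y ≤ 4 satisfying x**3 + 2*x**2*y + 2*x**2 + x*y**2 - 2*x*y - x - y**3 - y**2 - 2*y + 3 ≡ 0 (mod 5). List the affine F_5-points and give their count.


Affine F_5-points: {(0, 4), (1, 0), (2, 3), (3, 0), (3, 2), (4, 0)}; count = 6.

For each of the 25 pairs (x, y) ∈ F_5², evaluate f(x, y) mod 5. Record the zeros.
  x = 0: [0↦3, 1↦4, 2↦2, 3↦1, 4↦0]  zeros at y ∈ {4}
  x = 1: [0↦0, 1↦2, 2↦3, 3↦2, 4↦3]  zeros at y ∈ {0}
  x = 2: [0↦2, 1↦4, 2↦2, 3↦0, 4↦2]  zeros at y ∈ {3}
  x = 3: [0↦0, 1↦1, 2↦0, 3↦1, 4↦3]  zeros at y ∈ {0, 2}
  x = 4: [0↦0, 1↦4, 2↦3, 3↦1, 4↦2]  zeros at y ∈ {0}
Collecting zeros: affine points = {(0, 4), (1, 0), (2, 3), (3, 0), (3, 2), (4, 0)}.
Total count |C(F_5)_aff| = 6.


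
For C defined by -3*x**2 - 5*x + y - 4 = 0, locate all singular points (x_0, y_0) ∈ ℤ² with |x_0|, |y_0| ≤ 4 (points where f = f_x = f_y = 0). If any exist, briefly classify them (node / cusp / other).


No singular points in the scanned grid; C is smooth there.

Compute partial derivatives:
  f_x = -6*x - 5.
  f_y = 1.
f_y = 1 is a nonzero constant, so f_y never vanishes: no point (x, y) can satisfy f = f_x = f_y = 0. In particular no (x, y) ∈ {−4, ..., 4}² is singular; the curve is smooth.


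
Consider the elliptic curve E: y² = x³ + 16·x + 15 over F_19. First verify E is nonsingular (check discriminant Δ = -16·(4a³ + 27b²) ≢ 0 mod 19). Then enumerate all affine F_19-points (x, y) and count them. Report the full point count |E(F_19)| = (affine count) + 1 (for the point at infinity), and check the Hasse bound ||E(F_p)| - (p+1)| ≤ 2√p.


Affine points = {(2, 6), (2, 13), (5, 7), (5, 12), (6, 2), (6, 17), (8, 3), (8, 16), (10, 4), (10, 15), (12, 4), (12, 15), (13, 8), (13, 11), (14, 0), (15, 1), (15, 18), (16, 4), (16, 15), (18, 6), (18, 13)}; affine count = 21; |E(F_19)| = 22.

Discriminant check: Δ ∝ 4a³ + 27b² = 4·16³ + 27·15² = 4·4096 + 27·225 ≡ 1 (mod 19). Nonzero ⇒ E is nonsingular.
For each x ∈ F_19, compute rhs = x³ + 16·x + 15 mod 19, then count y ∈ F_19 with y² ≡ rhs.
  x = 0: rhs = 15, matching y values: none (0 points).
  x = 1: rhs = 13, matching y values: none (0 points).
  x = 2: rhs = 17, matching y values: 6, 13 (2 points).
  x = 3: rhs = 14, matching y values: none (0 points).
  x = 4: rhs = 10, matching y values: none (0 points).
  x = 5: rhs = 11, matching y values: 7, 12 (2 points).
  x = 6: rhs = 4, matching y values: 2, 17 (2 points).
  x = 7: rhs = 14, matching y values: none (0 points).
  x = 8: rhs = 9, matching y values: 3, 16 (2 points).
  x = 9: rhs = 14, matching y values: none (0 points).
  x = 10: rhs = 16, matching y values: 4, 15 (2 points).
  x = 11: rhs = 2, matching y values: none (0 points).
  x = 12: rhs = 16, matching y values: 4, 15 (2 points).
  x = 13: rhs = 7, matching y values: 8, 11 (2 points).
  x = 14: rhs = 0, matching y values: 0 (1 points).
  x = 15: rhs = 1, matching y values: 1, 18 (2 points).
  x = 16: rhs = 16, matching y values: 4, 15 (2 points).
  x = 17: rhs = 13, matching y values: none (0 points).
  x = 18: rhs = 17, matching y values: 6, 13 (2 points).
Total affine count: 21.
Full point count |E(F_19)| = 21 + 1 = 22.
Hasse bound: |22 − (19+1)| = |2| = 2 ≤ 2√19 ≈ 8.7178 ✓.


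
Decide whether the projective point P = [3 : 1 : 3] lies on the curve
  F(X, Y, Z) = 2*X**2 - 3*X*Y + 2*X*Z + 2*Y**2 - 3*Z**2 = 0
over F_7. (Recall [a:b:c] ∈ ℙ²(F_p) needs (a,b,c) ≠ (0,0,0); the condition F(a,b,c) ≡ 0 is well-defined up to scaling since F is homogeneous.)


F(3,1,3) ≡ 2 (mod 7); P is NOT on the curve.

Evaluate F(3, 1, 3) term-by-term (mod 7).
  2*X**2 ↦ 2·9·1·1 = 18
  -3*X*Y ↦ -3·3·1·1 = -9
  2*X*Z ↦ 2·3·1·3 = 18
  2*Y**2 ↦ 2·1·1·1 = 2
  -3*Z**2 ↦ -3·1·1·9 = -27
Sum: F(3, 1, 3) = (18) + (-9) + (18) + (2) + (-27) = 2.
Reducing mod 7: 2 ≡ 2 (mod 7).
Since F(a, b, c) ≡ 2 ≠ 0 (mod 7), P does NOT lie on the curve.


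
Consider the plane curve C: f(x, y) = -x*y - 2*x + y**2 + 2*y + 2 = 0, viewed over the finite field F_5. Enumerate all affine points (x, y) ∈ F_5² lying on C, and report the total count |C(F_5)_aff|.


Affine F_5-points: {(0, 1), (0, 2), (1, 0), (1, 4)}; count = 4.

For each of the 25 pairs (x, y) ∈ F_5², evaluate f(x, y) mod 5. Record the zeros.
  x = 0: [0↦2, 1↦0, 2↦0, 3↦2, 4↦1]  zeros at y ∈ {1, 2}
  x = 1: [0↦0, 1↦2, 2↦1, 3↦2, 4↦0]  zeros at y ∈ {0, 4}
  x = 2: [0↦3, 1↦4, 2↦2, 3↦2, 4↦4]  zeros at y ∈ ∅
  x = 3: [0↦1, 1↦1, 2↦3, 3↦2, 4↦3]  zeros at y ∈ ∅
  x = 4: [0↦4, 1↦3, 2↦4, 3↦2, 4↦2]  zeros at y ∈ ∅
Collecting zeros: affine points = {(0, 1), (0, 2), (1, 0), (1, 4)}.
Total count |C(F_5)_aff| = 4.


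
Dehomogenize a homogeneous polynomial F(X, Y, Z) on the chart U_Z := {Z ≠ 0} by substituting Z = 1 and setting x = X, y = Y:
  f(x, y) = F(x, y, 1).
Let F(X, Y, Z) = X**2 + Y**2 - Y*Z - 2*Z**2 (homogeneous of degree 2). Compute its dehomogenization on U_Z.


f(x, y) = x**2 + y**2 - y - 2

On U_Z we set Z = 1. Each monomial c·X^i·Y^j·Z^k in F becomes c·x^i·y^j·1^k = c·x^i·y^j.
Substituting Z = 1: F(X, Y, 1) = x**2 + y**2 - y - 2.
Note: deg(f) ≤ deg(F) = 2; strict inequality happens when F is divisible by Z (lost terms).


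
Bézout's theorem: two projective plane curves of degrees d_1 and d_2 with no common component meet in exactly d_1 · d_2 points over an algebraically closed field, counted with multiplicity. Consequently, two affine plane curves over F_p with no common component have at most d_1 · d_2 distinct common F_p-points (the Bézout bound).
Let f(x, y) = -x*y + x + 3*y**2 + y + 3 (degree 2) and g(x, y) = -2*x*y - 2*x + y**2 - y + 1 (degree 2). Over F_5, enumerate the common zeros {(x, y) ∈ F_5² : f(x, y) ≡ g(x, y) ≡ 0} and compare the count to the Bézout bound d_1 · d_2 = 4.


Common zeros: {(4, 3)}; count = 1; Bézout bound = 4.

deg(f) = 2, deg(g) = 2, so Bézout bound = 4.
Scan x ∈ F_5. For each x, list the y ∈ F_5 with f(x, y) ≡ 0 and those with g(x, y) ≡ 0 (mod 5); the common zeros in that column are the intersection.
  x = 0: f ≡ 0 at y ∈ {4}; g ≡ 0 at y ∈ ∅; common: ∅.
  x = 1: f ≡ 0 at y ∈ ∅; g ≡ 0 at y ∈ ∅; common: ∅.
  x = 2: f ≡ 0 at y ∈ {0, 2}; g ≡ 0 at y ∈ ∅; common: ∅.
  x = 3: f ≡ 0 at y ∈ ∅; g ≡ 0 at y ∈ {0, 2}; common: ∅.
  x = 4: f ≡ 0 at y ∈ {3}; g ≡ 0 at y ∈ {1, 3}; common: {3}.
Collecting: common zeros = {(4, 3)}, so the count is 1.
Comparison with the Bézout bound: 1 ≤ 4 = deg(f)·deg(g), as expected for curves with no common component (the affine F_5-count falls short of the bound because intersections may lie at infinity, over extension fields, or carry multiplicity).


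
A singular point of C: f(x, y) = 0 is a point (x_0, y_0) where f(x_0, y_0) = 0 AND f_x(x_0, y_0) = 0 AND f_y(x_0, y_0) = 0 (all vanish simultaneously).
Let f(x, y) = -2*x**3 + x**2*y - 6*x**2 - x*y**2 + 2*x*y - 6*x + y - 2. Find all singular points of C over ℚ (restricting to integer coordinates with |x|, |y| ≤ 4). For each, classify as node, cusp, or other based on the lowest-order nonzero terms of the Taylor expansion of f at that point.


Singular points: {(-1, 0)}; classification: cusp.

Compute partial derivatives:
  f_x = -6*x**2 + 2*x*y - 12*x - y**2 + 2*y - 6.
  f_y = x**2 - 2*x*y + 2*x + 1.
Scan x_0 ∈ {−4, ..., 4}. For each x_0, f_y(x_0, y) is a polynomial in y; find its integer roots y ∈ {−4, ..., 4}, then test f_x and f at those candidates.
  x = -4: f_y(-4, y) = 8*y + 9; no integer root y with |y| ≤ 4.
  x = -3: f_y(-3, y) = 6*y + 4; no integer root y with |y| ≤ 4.
  x = -2: f_y(-2, y) = 4*y + 1; no integer root y with |y| ≤ 4.
  x = -1: f_y(-1, y) = 2*y; vanishes at y ∈ {0}. (-1, 0): f_x = 0, f = 0 — SINGULAR.
  x = 0: f_y(0, y) = 1; no integer root y with |y| ≤ 4.
  x = 1: f_y(1, y) = 4 - 2*y; vanishes at y ∈ {2}. (1, 2): f_x = -20 ≠ 0.
  x = 2: f_y(2, y) = 9 - 4*y; no integer root y with |y| ≤ 4.
  x = 3: f_y(3, y) = 16 - 6*y; no integer root y with |y| ≤ 4.
  x = 4: f_y(4, y) = 25 - 8*y; no integer root y with |y| ≤ 4.
Only singular point on the grid: (-1, 0).
Classify: substitute x = -1 + u, y = 0 + v and expand: f = -2*u**3 + u**2*v - u*v**2 + v**2.
No constant or linear terms (consistent with a singular point). Quadratic part: v**2. Cubic part: -2*u**3 + u**2*v - u*v**2.
The quadratic part v**2 is a perfect square, so there is a single (double) tangent line v = 0, i.e. y = 0. Restricting the cubic part to that line (v = 0) leaves -2*u**3 ≠ 0, so f is not divisible by v and the branch is v² ≈ 2*u**3 to lowest order — this is a cusp.
Classification: cusp.


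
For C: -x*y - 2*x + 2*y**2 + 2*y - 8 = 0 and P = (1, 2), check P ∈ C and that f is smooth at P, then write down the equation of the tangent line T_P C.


Tangent line at P: -4*x + 9*y - 14 = 0.

Step 1: f(1, 2) = 0, so P lies on C.
Step 2: partial derivatives
  f_x(x, y) = -y - 2, f_y(x, y) = -x + 4*y + 2.
  f_x(P) = -4, f_y(P) = 9 (gradient nonzero, so P is smooth).
Step 3: tangent line at P: -4·(x − 1) + 9·(y − 2) = 0.
Expanding: -4*x + 9*y - 14 = 0.


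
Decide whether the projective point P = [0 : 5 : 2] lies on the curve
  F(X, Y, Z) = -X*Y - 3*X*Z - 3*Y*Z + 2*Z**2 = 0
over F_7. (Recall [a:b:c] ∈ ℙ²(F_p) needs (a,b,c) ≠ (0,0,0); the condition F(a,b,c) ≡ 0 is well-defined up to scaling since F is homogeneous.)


F(0,5,2) ≡ 6 (mod 7); P is NOT on the curve.

Evaluate F(0, 5, 2) term-by-term (mod 7).
  -X*Y ↦ -1·0·5·1 = 0
  -3*X*Z ↦ -3·0·1·2 = 0
  -3*Y*Z ↦ -3·1·5·2 = -30
  2*Z**2 ↦ 2·1·1·4 = 8
Sum: F(0, 5, 2) = (0) + (0) + (-30) + (8) = -22.
Reducing mod 7: -22 ≡ 6 (mod 7).
Since F(a, b, c) ≡ 6 ≠ 0 (mod 7), P does NOT lie on the curve.


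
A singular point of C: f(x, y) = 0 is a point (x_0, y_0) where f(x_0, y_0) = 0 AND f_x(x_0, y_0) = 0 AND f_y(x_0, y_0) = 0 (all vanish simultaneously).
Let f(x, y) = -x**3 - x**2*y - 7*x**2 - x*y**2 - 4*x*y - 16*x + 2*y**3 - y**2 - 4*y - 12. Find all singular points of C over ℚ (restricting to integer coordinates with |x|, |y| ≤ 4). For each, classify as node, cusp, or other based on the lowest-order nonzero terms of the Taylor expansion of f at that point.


Singular points: {(-2, 0)}; classification: node.

Compute partial derivatives:
  f_x = -3*x**2 - 2*x*y - 14*x - y**2 - 4*y - 16.
  f_y = -x**2 - 2*x*y - 4*x + 6*y**2 - 2*y - 4.
Scan x_0 ∈ {−4, ..., 4}. For each x_0, f_y(x_0, y) is a polynomial in y; find its integer roots y ∈ {−4, ..., 4}, then test f_x and f at those candidates.
  x = -4: f_y(-4, y) = 6*y**2 + 6*y - 4; no integer root y with |y| ≤ 4.
  x = -3: f_y(-3, y) = 6*y**2 + 4*y - 1; no integer root y with |y| ≤ 4.
  x = -2: f_y(-2, y) = 6*y**2 + 2*y; vanishes at y ∈ {0}. (-2, 0): f_x = 0, f = 0 — SINGULAR.
  x = -1: f_y(-1, y) = 6*y**2 - 1; no integer root y with |y| ≤ 4.
  x = 0: f_y(0, y) = 6*y**2 - 2*y - 4; vanishes at y ∈ {1}. (0, 1): f_x = -21 ≠ 0.
  x = 1: f_y(1, y) = 6*y**2 - 4*y - 9; no integer root y with |y| ≤ 4.
  x = 2: f_y(2, y) = 6*y**2 - 6*y - 16; no integer root y with |y| ≤ 4.
  x = 3: f_y(3, y) = 6*y**2 - 8*y - 25; no integer root y with |y| ≤ 4.
  x = 4: f_y(4, y) = 6*y**2 - 10*y - 36; no integer root y with |y| ≤ 4.
Only singular point on the grid: (-2, 0).
Classify: substitute x = -2 + u, y = 0 + v and expand: f = -u**3 - u**2*v - u**2 - u*v**2 + 2*v**3 + v**2.
No constant or linear terms (consistent with a singular point). Quadratic part: -u**2 + v**2. Cubic part: -u**3 - u**2*v - u*v**2 + 2*v**3.
The quadratic part v**2 - u**2 = (v − u)(v + u) splits into two distinct linear factors, so there are two distinct tangent lines y − 0 = ±(x − -2) — this is a node (ordinary double point).
Classification: node.


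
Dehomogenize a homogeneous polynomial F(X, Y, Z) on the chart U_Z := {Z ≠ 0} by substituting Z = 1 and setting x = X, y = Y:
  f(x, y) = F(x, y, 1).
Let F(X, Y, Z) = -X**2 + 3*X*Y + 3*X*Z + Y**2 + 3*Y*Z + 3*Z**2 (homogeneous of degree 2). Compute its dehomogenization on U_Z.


f(x, y) = -x**2 + 3*x*y + 3*x + y**2 + 3*y + 3

On U_Z we set Z = 1. Each monomial c·X^i·Y^j·Z^k in F becomes c·x^i·y^j·1^k = c·x^i·y^j.
Substituting Z = 1: F(X, Y, 1) = -x**2 + 3*x*y + 3*x + y**2 + 3*y + 3.
Note: deg(f) ≤ deg(F) = 2; strict inequality happens when F is divisible by Z (lost terms).


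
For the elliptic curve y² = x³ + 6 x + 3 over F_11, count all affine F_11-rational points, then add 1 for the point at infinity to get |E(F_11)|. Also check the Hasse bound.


Affine points = {(0, 5), (0, 6), (2, 1), (2, 10), (3, 2), (3, 9), (4, 5), (4, 6), (5, 2), (5, 9), (7, 5), (7, 6), (9, 4), (9, 7)}; affine count = 14; |E(F_11)| = 15.

Discriminant check: Δ ∝ 4a³ + 27b² = 4·6³ + 27·3² = 4·216 + 27·9 ≡ 7 (mod 11). Nonzero ⇒ E is nonsingular.
For each x ∈ F_11, compute rhs = x³ + 6·x + 3 mod 11, then count y ∈ F_11 with y² ≡ rhs.
  x = 0: rhs = 3, matching y values: 5, 6 (2 points).
  x = 1: rhs = 10, matching y values: none (0 points).
  x = 2: rhs = 1, matching y values: 1, 10 (2 points).
  x = 3: rhs = 4, matching y values: 2, 9 (2 points).
  x = 4: rhs = 3, matching y values: 5, 6 (2 points).
  x = 5: rhs = 4, matching y values: 2, 9 (2 points).
  x = 6: rhs = 2, matching y values: none (0 points).
  x = 7: rhs = 3, matching y values: 5, 6 (2 points).
  x = 8: rhs = 2, matching y values: none (0 points).
  x = 9: rhs = 5, matching y values: 4, 7 (2 points).
  x = 10: rhs = 7, matching y values: none (0 points).
Total affine count: 14.
Full point count |E(F_11)| = 14 + 1 = 15.
Hasse bound: |15 − (11+1)| = |3| = 3 ≤ 2√11 ≈ 6.6332 ✓.


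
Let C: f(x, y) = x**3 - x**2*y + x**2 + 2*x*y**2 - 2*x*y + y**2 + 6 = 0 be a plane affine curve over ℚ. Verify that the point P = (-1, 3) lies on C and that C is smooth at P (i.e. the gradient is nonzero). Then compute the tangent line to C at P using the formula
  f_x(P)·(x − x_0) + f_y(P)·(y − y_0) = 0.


Tangent line at P: 19*x - 5*y + 34 = 0.

Step 1: f(-1, 3) = 0, so P lies on C.
Step 2: partial derivatives
  f_x(x, y) = 3*x**2 - 2*x*y + 2*x + 2*y**2 - 2*y, f_y(x, y) = -x**2 + 4*x*y - 2*x + 2*y.
  f_x(P) = 19, f_y(P) = -5 (gradient nonzero, so P is smooth).
Step 3: tangent line at P: 19·(x − -1) + -5·(y − 3) = 0.
Expanding: 19*x - 5*y + 34 = 0.


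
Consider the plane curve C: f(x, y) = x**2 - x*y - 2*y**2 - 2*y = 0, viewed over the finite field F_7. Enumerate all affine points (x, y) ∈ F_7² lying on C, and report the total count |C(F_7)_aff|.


Affine F_7-points: {(0, 0), (0, 6), (5, 3), (5, 4), (6, 4), (6, 6)}; count = 6.

For each of the 49 pairs (x, y) ∈ F_7², evaluate f(x, y) mod 7. Record the zeros.
  x = 0: [0↦0, 1↦3, 2↦2, 3↦4, 4↦2, 5↦3, 6↦0]  zeros at y ∈ {0, 6}
  x = 1: [0↦1, 1↦3, 2↦1, 3↦2, 4↦6, 5↦6, 6↦2]  zeros at y ∈ ∅
  x = 2: [0↦4, 1↦5, 2↦2, 3↦2, 4↦5, 5↦4, 6↦6]  zeros at y ∈ ∅
  x = 3: [0↦2, 1↦2, 2↦5, 3↦4, 4↦6, 5↦4, 6↦5]  zeros at y ∈ ∅
  x = 4: [0↦2, 1↦1, 2↦3, 3↦1, 4↦2, 5↦6, 6↦6]  zeros at y ∈ ∅
  x = 5: [0↦4, 1↦2, 2↦3, 3↦0, 4↦0, 5↦3, 6↦2]  zeros at y ∈ {3, 4}
  x = 6: [0↦1, 1↦5, 2↦5, 3↦1, 4↦0, 5↦2, 6↦0]  zeros at y ∈ {4, 6}
Collecting zeros: affine points = {(0, 0), (0, 6), (5, 3), (5, 4), (6, 4), (6, 6)}.
Total count |C(F_7)_aff| = 6.


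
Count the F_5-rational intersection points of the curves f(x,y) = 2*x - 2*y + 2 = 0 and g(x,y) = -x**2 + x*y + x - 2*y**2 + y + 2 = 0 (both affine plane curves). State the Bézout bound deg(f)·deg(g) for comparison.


Common zeros: {(3, 4), (4, 0)}; count = 2; Bézout bound = 2.

deg(f) = 1, deg(g) = 2, so Bézout bound = 2.
Scan x ∈ F_5. For each x, list the y ∈ F_5 with f(x, y) ≡ 0 and those with g(x, y) ≡ 0 (mod 5); the common zeros in that column are the intersection.
  x = 0: f ≡ 0 at y ∈ {1}; g ≡ 0 at y ∈ ∅; common: ∅.
  x = 1: f ≡ 0 at y ∈ {2}; g ≡ 0 at y ∈ {3}; common: ∅.
  x = 2: f ≡ 0 at y ∈ {3}; g ≡ 0 at y ∈ {0, 4}; common: ∅.
  x = 3: f ≡ 0 at y ∈ {4}; g ≡ 0 at y ∈ {3, 4}; common: {4}.
  x = 4: f ≡ 0 at y ∈ {0}; g ≡ 0 at y ∈ {0}; common: {0}.
Collecting: common zeros = {(3, 4), (4, 0)}, so the count is 2.
Comparison with the Bézout bound: 2 ≤ 2 = deg(f)·deg(g), as expected for curves with no common component (the bound is attained).


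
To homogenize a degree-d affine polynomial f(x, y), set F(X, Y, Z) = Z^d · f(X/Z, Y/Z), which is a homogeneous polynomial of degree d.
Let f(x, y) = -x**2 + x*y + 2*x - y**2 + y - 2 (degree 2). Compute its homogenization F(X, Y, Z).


F(X, Y, Z) = -X**2 + X*Y + 2*X*Z - Y**2 + Y*Z - 2*Z**2

deg(f) = 2.
Substitute x = X/Z, y = Y/Z into f, then multiply by Z^2.
  monomial -1·x^2·y^0 ↦ -1·X^2·Y^0·Z^0.
  monomial 1·x^1·y^1 ↦ 1·X^1·Y^1·Z^0.
  monomial 2·x^1·y^0 ↦ 2·X^1·Y^0·Z^1.
  monomial -1·x^0·y^2 ↦ -1·X^0·Y^2·Z^0.
  monomial 1·x^0·y^1 ↦ 1·X^0·Y^1·Z^1.
  monomial -2·x^0·y^0 ↦ -2·X^0·Y^0·Z^2.
Collecting: F(X, Y, Z) = -X**2 + X*Y + 2*X*Z - Y**2 + Y*Z - 2*Z**2.


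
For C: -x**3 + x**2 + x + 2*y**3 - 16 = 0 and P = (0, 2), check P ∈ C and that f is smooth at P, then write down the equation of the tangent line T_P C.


Tangent line at P: x + 24*y - 48 = 0.

Step 1: f(0, 2) = 0, so P lies on C.
Step 2: partial derivatives
  f_x(x, y) = -3*x**2 + 2*x + 1, f_y(x, y) = 6*y**2.
  f_x(P) = 1, f_y(P) = 24 (gradient nonzero, so P is smooth).
Step 3: tangent line at P: 1·(x − 0) + 24·(y − 2) = 0.
Expanding: x + 24*y - 48 = 0.


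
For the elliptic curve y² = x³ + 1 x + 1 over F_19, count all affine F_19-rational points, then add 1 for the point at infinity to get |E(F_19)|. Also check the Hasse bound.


Affine points = {(0, 1), (0, 18), (2, 7), (2, 12), (5, 6), (5, 13), (7, 3), (7, 16), (9, 6), (9, 13), (10, 2), (10, 17), (13, 8), (13, 11), (14, 2), (14, 17), (15, 3), (15, 16), (16, 3), (16, 16)}; affine count = 20; |E(F_19)| = 21.

Discriminant check: Δ ∝ 4a³ + 27b² = 4·1³ + 27·1² = 4·1 + 27·1 ≡ 12 (mod 19). Nonzero ⇒ E is nonsingular.
For each x ∈ F_19, compute rhs = x³ + 1·x + 1 mod 19, then count y ∈ F_19 with y² ≡ rhs.
  x = 0: rhs = 1, matching y values: 1, 18 (2 points).
  x = 1: rhs = 3, matching y values: none (0 points).
  x = 2: rhs = 11, matching y values: 7, 12 (2 points).
  x = 3: rhs = 12, matching y values: none (0 points).
  x = 4: rhs = 12, matching y values: none (0 points).
  x = 5: rhs = 17, matching y values: 6, 13 (2 points).
  x = 6: rhs = 14, matching y values: none (0 points).
  x = 7: rhs = 9, matching y values: 3, 16 (2 points).
  x = 8: rhs = 8, matching y values: none (0 points).
  x = 9: rhs = 17, matching y values: 6, 13 (2 points).
  x = 10: rhs = 4, matching y values: 2, 17 (2 points).
  x = 11: rhs = 13, matching y values: none (0 points).
  x = 12: rhs = 12, matching y values: none (0 points).
  x = 13: rhs = 7, matching y values: 8, 11 (2 points).
  x = 14: rhs = 4, matching y values: 2, 17 (2 points).
  x = 15: rhs = 9, matching y values: 3, 16 (2 points).
  x = 16: rhs = 9, matching y values: 3, 16 (2 points).
  x = 17: rhs = 10, matching y values: none (0 points).
  x = 18: rhs = 18, matching y values: none (0 points).
Total affine count: 20.
Full point count |E(F_19)| = 20 + 1 = 21.
Hasse bound: |21 − (19+1)| = |1| = 1 ≤ 2√19 ≈ 8.7178 ✓.


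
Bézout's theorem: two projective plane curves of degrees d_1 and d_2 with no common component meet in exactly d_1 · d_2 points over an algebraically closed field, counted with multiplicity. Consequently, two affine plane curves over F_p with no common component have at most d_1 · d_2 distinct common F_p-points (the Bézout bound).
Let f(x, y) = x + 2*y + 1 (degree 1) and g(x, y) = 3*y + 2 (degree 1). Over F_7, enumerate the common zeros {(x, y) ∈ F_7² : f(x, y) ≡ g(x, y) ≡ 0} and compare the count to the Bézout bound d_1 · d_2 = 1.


Common zeros: {(5, 4)}; count = 1; Bézout bound = 1.

deg(f) = 1, deg(g) = 1, so Bézout bound = 1.
Scan x ∈ F_7. For each x, list the y ∈ F_7 with f(x, y) ≡ 0 and those with g(x, y) ≡ 0 (mod 7); the common zeros in that column are the intersection.
  x = 0: f ≡ 0 at y ∈ {3}; g ≡ 0 at y ∈ {4}; common: ∅.
  x = 1: f ≡ 0 at y ∈ {6}; g ≡ 0 at y ∈ {4}; common: ∅.
  x = 2: f ≡ 0 at y ∈ {2}; g ≡ 0 at y ∈ {4}; common: ∅.
  x = 3: f ≡ 0 at y ∈ {5}; g ≡ 0 at y ∈ {4}; common: ∅.
  x = 4: f ≡ 0 at y ∈ {1}; g ≡ 0 at y ∈ {4}; common: ∅.
  x = 5: f ≡ 0 at y ∈ {4}; g ≡ 0 at y ∈ {4}; common: {4}.
  x = 6: f ≡ 0 at y ∈ {0}; g ≡ 0 at y ∈ {4}; common: ∅.
Collecting: common zeros = {(5, 4)}, so the count is 1.
Comparison with the Bézout bound: 1 ≤ 1 = deg(f)·deg(g), as expected for curves with no common component (the bound is attained).


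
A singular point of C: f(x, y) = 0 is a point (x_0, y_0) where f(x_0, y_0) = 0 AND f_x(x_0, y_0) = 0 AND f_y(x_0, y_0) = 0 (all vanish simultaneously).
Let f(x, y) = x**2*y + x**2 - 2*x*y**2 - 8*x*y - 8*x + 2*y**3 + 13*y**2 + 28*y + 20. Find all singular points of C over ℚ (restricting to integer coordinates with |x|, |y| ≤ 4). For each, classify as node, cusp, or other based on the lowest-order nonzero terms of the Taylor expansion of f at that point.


Singular points: {(0, -2)}; classification: node.

Compute partial derivatives:
  f_x = 2*x*y + 2*x - 2*y**2 - 8*y - 8.
  f_y = x**2 - 4*x*y - 8*x + 6*y**2 + 26*y + 28.
Scan x_0 ∈ {−4, ..., 4}. For each x_0, f_y(x_0, y) is a polynomial in y; find its integer roots y ∈ {−4, ..., 4}, then test f_x and f at those candidates.
  x = -4: f_y(-4, y) = 6*y**2 + 42*y + 76; no integer root y with |y| ≤ 4.
  x = -3: f_y(-3, y) = 6*y**2 + 38*y + 61; no integer root y with |y| ≤ 4.
  x = -2: f_y(-2, y) = 6*y**2 + 34*y + 48; vanishes at y ∈ {-3}. (-2, -3): f_x = 6 ≠ 0.
  x = -1: f_y(-1, y) = 6*y**2 + 30*y + 37; no integer root y with |y| ≤ 4.
  x = 0: f_y(0, y) = 6*y**2 + 26*y + 28; vanishes at y ∈ {-2}. (0, -2): f_x = 0, f = 0 — SINGULAR.
  x = 1: f_y(1, y) = 6*y**2 + 22*y + 21; no integer root y with |y| ≤ 4.
  x = 2: f_y(2, y) = 6*y**2 + 18*y + 16; no integer root y with |y| ≤ 4.
  x = 3: f_y(3, y) = 6*y**2 + 14*y + 13; no integer root y with |y| ≤ 4.
  x = 4: f_y(4, y) = 6*y**2 + 10*y + 12; no integer root y with |y| ≤ 4.
Only singular point on the grid: (0, -2).
Classify: substitute x = 0 + u, y = -2 + v and expand: f = u**2*v - u**2 - 2*u*v**2 + 2*v**3 + v**2.
No constant or linear terms (consistent with a singular point). Quadratic part: -u**2 + v**2. Cubic part: u**2*v - 2*u*v**2 + 2*v**3.
The quadratic part v**2 - u**2 = (v − u)(v + u) splits into two distinct linear factors, so there are two distinct tangent lines y − -2 = ±(x − 0) — this is a node (ordinary double point).
Classification: node.


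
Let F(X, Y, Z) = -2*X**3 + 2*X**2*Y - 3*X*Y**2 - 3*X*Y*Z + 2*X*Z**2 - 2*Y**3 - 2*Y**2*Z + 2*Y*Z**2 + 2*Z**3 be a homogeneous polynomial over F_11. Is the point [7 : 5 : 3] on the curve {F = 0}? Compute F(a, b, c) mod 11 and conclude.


F(7,5,3) ≡ 0 (mod 11); P is on the curve.

Evaluate F(7, 5, 3) term-by-term (mod 11).
  -2*X**3 ↦ -2·343·1·1 = -686
  2*X**2*Y ↦ 2·49·5·1 = 490
  -3*X*Y**2 ↦ -3·7·25·1 = -525
  -3*X*Y*Z ↦ -3·7·5·3 = -315
  2*X*Z**2 ↦ 2·7·1·9 = 126
  -2*Y**3 ↦ -2·1·125·1 = -250
  -2*Y**2*Z ↦ -2·1·25·3 = -150
  2*Y*Z**2 ↦ 2·1·5·9 = 90
  2*Z**3 ↦ 2·1·1·27 = 54
Sum: F(7, 5, 3) = (-686) + (490) + (-525) + (-315) + (126) + (-250) + (-150) + (90) + (54) = -1166.
Reducing mod 11: -1166 ≡ 0 (mod 11).
Since F(a, b, c) ≡ 0 (mod 11), P lies on the curve.


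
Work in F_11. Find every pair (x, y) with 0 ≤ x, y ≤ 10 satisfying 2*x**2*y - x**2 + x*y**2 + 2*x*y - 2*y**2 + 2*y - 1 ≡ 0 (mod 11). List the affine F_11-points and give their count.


Affine F_11-points: {(2, 9), (3, 3), (3, 4), (5, 2), (5, 3), (7, 2), (7, 6), (9, 9)}; count = 8.

For each of the 121 pairs (x, y) ∈ F_11², evaluate f(x, y) mod 11. Record the zeros.
  x = 0: [0↦10, 1↦10, 2↦6, 3↦9, 4↦8, 5↦3, 6↦5, 7↦3, 8↦8, 9↦9, 10↦6]  zeros at y ∈ ∅
  x = 1: [0↦9, 1↦3, 2↦6, 3↦7, 4↦6, 5↦3, 6↦9, 7↦2, 8↦4, 9↦4, 10↦2]  zeros at y ∈ ∅
  x = 2: [0↦6, 1↦9, 2↦1, 3↦4, 4↦7, 5↦10, 6↦2, 7↦5, 8↦8, 9↦0, 10↦3]  zeros at y ∈ {9}
  x = 3: [0↦1, 1↦6, 2↦2, 3↦0, 4↦0, 5↦2, 6↦6, 7↦1, 8↦9, 9↦8, 10↦9]  zeros at y ∈ {3, 4}
  x = 4: [0↦5, 1↦5, 2↦9, 3↦6, 4↦7, 5↦1, 6↦10, 7↦1, 8↦7, 9↦6, 10↦9]  zeros at y ∈ ∅
  x = 5: [0↦7, 1↦6, 2↦0, 3↦0, 4↦6, 5↦7, 6↦3, 7↦5, 8↦2, 9↦5, 10↦3]  zeros at y ∈ {2, 3}
  x = 6: [0↦7, 1↦9, 2↦8, 3↦4, 4↦8, 5↦9, 6↦7, 7↦2, 8↦5, 9↦5, 10↦2]  zeros at y ∈ ∅
  x = 7: [0↦5, 1↦3, 2↦0, 3↦7, 4↦2, 5↦7, 6↦0, 7↦3, 8↦5, 9↦6, 10↦6]  zeros at y ∈ {2, 6}
  x = 8: [0↦1, 1↦10, 2↦9, 3↦9, 4↦10, 5↦1, 6↦4, 7↦8, 8↦2, 9↦8, 10↦4]  zeros at y ∈ ∅
  x = 9: [0↦6, 1↦8, 2↦2, 3↦10, 4↦10, 5↦2, 6↦8, 7↦6, 8↦7, 9↦0, 10↦7]  zeros at y ∈ {9}
  x = 10: [0↦9, 1↦8, 2↦1, 3↦10, 4↦2, 5↦10, 6↦1, 7↦8, 8↦9, 9↦4, 10↦4]  zeros at y ∈ ∅
Collecting zeros: affine points = {(2, 9), (3, 3), (3, 4), (5, 2), (5, 3), (7, 2), (7, 6), (9, 9)}.
Total count |C(F_11)_aff| = 8.


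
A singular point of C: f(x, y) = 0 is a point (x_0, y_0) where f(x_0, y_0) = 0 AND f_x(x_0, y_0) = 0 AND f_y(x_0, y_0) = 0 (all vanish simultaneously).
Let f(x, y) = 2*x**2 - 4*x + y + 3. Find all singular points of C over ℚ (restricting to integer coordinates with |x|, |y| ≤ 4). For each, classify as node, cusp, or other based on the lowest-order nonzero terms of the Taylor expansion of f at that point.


No singular points in the scanned grid; C is smooth there.

Compute partial derivatives:
  f_x = 4*x - 4.
  f_y = 1.
f_y = 1 is a nonzero constant, so f_y never vanishes: no point (x, y) can satisfy f = f_x = f_y = 0. In particular no (x, y) ∈ {−4, ..., 4}² is singular; the curve is smooth.


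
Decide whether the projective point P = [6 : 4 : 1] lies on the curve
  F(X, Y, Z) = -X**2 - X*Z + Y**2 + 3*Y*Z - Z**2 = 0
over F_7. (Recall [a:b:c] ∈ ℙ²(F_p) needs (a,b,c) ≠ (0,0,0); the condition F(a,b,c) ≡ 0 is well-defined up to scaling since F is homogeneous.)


F(6,4,1) ≡ 6 (mod 7); P is NOT on the curve.

Evaluate F(6, 4, 1) term-by-term (mod 7).
  -X**2 ↦ -1·36·1·1 = -36
  -X*Z ↦ -1·6·1·1 = -6
  Y**2 ↦ 1·1·16·1 = 16
  3*Y*Z ↦ 3·1·4·1 = 12
  -Z**2 ↦ -1·1·1·1 = -1
Sum: F(6, 4, 1) = (-36) + (-6) + (16) + (12) + (-1) = -15.
Reducing mod 7: -15 ≡ 6 (mod 7).
Since F(a, b, c) ≡ 6 ≠ 0 (mod 7), P does NOT lie on the curve.


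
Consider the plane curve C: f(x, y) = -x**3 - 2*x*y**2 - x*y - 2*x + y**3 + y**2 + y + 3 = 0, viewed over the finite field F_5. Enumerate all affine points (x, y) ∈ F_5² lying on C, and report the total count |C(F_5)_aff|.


Affine F_5-points: {(1, 0), (1, 1), (2, 2), (3, 0), (4, 2)}; count = 5.

For each of the 25 pairs (x, y) ∈ F_5², evaluate f(x, y) mod 5. Record the zeros.
  x = 0: [0↦3, 1↦1, 2↦2, 3↦2, 4↦2]  zeros at y ∈ ∅
  x = 1: [0↦0, 1↦0, 2↦4, 3↦3, 4↦3]  zeros at y ∈ {0, 1}
  x = 2: [0↦1, 1↦3, 2↦0, 3↦3, 4↦3]  zeros at y ∈ {2}
  x = 3: [0↦0, 1↦4, 2↦4, 3↦1, 4↦1]  zeros at y ∈ {0}
  x = 4: [0↦1, 1↦2, 2↦0, 3↦1, 4↦1]  zeros at y ∈ {2}
Collecting zeros: affine points = {(1, 0), (1, 1), (2, 2), (3, 0), (4, 2)}.
Total count |C(F_5)_aff| = 5.


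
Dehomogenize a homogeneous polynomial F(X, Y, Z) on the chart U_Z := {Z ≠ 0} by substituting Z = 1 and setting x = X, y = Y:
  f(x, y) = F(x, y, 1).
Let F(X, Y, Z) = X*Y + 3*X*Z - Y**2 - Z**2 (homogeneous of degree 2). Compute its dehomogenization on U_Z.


f(x, y) = x*y + 3*x - y**2 - 1

On U_Z we set Z = 1. Each monomial c·X^i·Y^j·Z^k in F becomes c·x^i·y^j·1^k = c·x^i·y^j.
Substituting Z = 1: F(X, Y, 1) = x*y + 3*x - y**2 - 1.
Note: deg(f) ≤ deg(F) = 2; strict inequality happens when F is divisible by Z (lost terms).


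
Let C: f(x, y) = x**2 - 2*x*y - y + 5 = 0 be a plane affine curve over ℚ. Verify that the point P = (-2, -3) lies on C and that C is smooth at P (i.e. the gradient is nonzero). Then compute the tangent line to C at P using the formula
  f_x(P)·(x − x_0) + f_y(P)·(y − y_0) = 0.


Tangent line at P: 2*x + 3*y + 13 = 0.

Step 1: f(-2, -3) = 0, so P lies on C.
Step 2: partial derivatives
  f_x(x, y) = 2*x - 2*y, f_y(x, y) = -2*x - 1.
  f_x(P) = 2, f_y(P) = 3 (gradient nonzero, so P is smooth).
Step 3: tangent line at P: 2·(x − -2) + 3·(y − -3) = 0.
Expanding: 2*x + 3*y + 13 = 0.


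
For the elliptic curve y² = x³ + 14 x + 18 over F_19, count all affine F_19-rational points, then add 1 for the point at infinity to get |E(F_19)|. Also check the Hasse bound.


Affine points = {(2, 4), (2, 15), (3, 7), (3, 12), (4, 9), (4, 10), (5, 2), (5, 17), (16, 5), (16, 14), (17, 1), (17, 18)}; affine count = 12; |E(F_19)| = 13.

Discriminant check: Δ ∝ 4a³ + 27b² = 4·14³ + 27·18² = 4·2744 + 27·324 ≡ 2 (mod 19). Nonzero ⇒ E is nonsingular.
For each x ∈ F_19, compute rhs = x³ + 14·x + 18 mod 19, then count y ∈ F_19 with y² ≡ rhs.
  x = 0: rhs = 18, matching y values: none (0 points).
  x = 1: rhs = 14, matching y values: none (0 points).
  x = 2: rhs = 16, matching y values: 4, 15 (2 points).
  x = 3: rhs = 11, matching y values: 7, 12 (2 points).
  x = 4: rhs = 5, matching y values: 9, 10 (2 points).
  x = 5: rhs = 4, matching y values: 2, 17 (2 points).
  x = 6: rhs = 14, matching y values: none (0 points).
  x = 7: rhs = 3, matching y values: none (0 points).
  x = 8: rhs = 15, matching y values: none (0 points).
  x = 9: rhs = 18, matching y values: none (0 points).
  x = 10: rhs = 18, matching y values: none (0 points).
  x = 11: rhs = 2, matching y values: none (0 points).
  x = 12: rhs = 14, matching y values: none (0 points).
  x = 13: rhs = 3, matching y values: none (0 points).
  x = 14: rhs = 13, matching y values: none (0 points).
  x = 15: rhs = 12, matching y values: none (0 points).
  x = 16: rhs = 6, matching y values: 5, 14 (2 points).
  x = 17: rhs = 1, matching y values: 1, 18 (2 points).
  x = 18: rhs = 3, matching y values: none (0 points).
Total affine count: 12.
Full point count |E(F_19)| = 12 + 1 = 13.
Hasse bound: |13 − (19+1)| = |-7| = 7 ≤ 2√19 ≈ 8.7178 ✓.


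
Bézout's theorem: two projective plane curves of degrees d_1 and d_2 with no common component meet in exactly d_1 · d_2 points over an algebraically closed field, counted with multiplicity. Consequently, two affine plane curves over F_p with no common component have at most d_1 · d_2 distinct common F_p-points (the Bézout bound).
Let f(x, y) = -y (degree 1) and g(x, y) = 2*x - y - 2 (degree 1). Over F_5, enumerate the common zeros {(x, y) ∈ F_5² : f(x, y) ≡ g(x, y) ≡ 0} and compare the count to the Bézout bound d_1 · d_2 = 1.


Common zeros: {(1, 0)}; count = 1; Bézout bound = 1.

deg(f) = 1, deg(g) = 1, so Bézout bound = 1.
Scan x ∈ F_5. For each x, list the y ∈ F_5 with f(x, y) ≡ 0 and those with g(x, y) ≡ 0 (mod 5); the common zeros in that column are the intersection.
  x = 0: f ≡ 0 at y ∈ {0}; g ≡ 0 at y ∈ {3}; common: ∅.
  x = 1: f ≡ 0 at y ∈ {0}; g ≡ 0 at y ∈ {0}; common: {0}.
  x = 2: f ≡ 0 at y ∈ {0}; g ≡ 0 at y ∈ {2}; common: ∅.
  x = 3: f ≡ 0 at y ∈ {0}; g ≡ 0 at y ∈ {4}; common: ∅.
  x = 4: f ≡ 0 at y ∈ {0}; g ≡ 0 at y ∈ {1}; common: ∅.
Collecting: common zeros = {(1, 0)}, so the count is 1.
Comparison with the Bézout bound: 1 ≤ 1 = deg(f)·deg(g), as expected for curves with no common component (the bound is attained).


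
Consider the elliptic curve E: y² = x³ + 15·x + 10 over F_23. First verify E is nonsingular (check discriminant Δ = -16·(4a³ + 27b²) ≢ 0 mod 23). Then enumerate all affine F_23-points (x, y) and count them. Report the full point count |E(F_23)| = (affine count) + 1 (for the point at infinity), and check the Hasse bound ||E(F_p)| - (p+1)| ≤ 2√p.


Affine points = {(1, 7), (1, 16), (2, 5), (2, 18), (3, 6), (3, 17), (5, 7), (5, 16), (9, 0), (12, 3), (12, 20), (17, 7), (17, 16), (19, 1), (19, 22), (21, 8), (21, 15)}; affine count = 17; |E(F_23)| = 18.

Discriminant check: Δ ∝ 4a³ + 27b² = 4·15³ + 27·10² = 4·3375 + 27·100 ≡ 8 (mod 23). Nonzero ⇒ E is nonsingular.
For each x ∈ F_23, compute rhs = x³ + 15·x + 10 mod 23, then count y ∈ F_23 with y² ≡ rhs.
  x = 0: rhs = 10, matching y values: none (0 points).
  x = 1: rhs = 3, matching y values: 7, 16 (2 points).
  x = 2: rhs = 2, matching y values: 5, 18 (2 points).
  x = 3: rhs = 13, matching y values: 6, 17 (2 points).
  x = 4: rhs = 19, matching y values: none (0 points).
  x = 5: rhs = 3, matching y values: 7, 16 (2 points).
  x = 6: rhs = 17, matching y values: none (0 points).
  x = 7: rhs = 21, matching y values: none (0 points).
  x = 8: rhs = 21, matching y values: none (0 points).
  x = 9: rhs = 0, matching y values: 0 (1 points).
  x = 10: rhs = 10, matching y values: none (0 points).
  x = 11: rhs = 11, matching y values: none (0 points).
  x = 12: rhs = 9, matching y values: 3, 20 (2 points).
  x = 13: rhs = 10, matching y values: none (0 points).
  x = 14: rhs = 20, matching y values: none (0 points).
  x = 15: rhs = 22, matching y values: none (0 points).
  x = 16: rhs = 22, matching y values: none (0 points).
  x = 17: rhs = 3, matching y values: 7, 16 (2 points).
  x = 18: rhs = 17, matching y values: none (0 points).
  x = 19: rhs = 1, matching y values: 1, 22 (2 points).
  x = 20: rhs = 7, matching y values: none (0 points).
  x = 21: rhs = 18, matching y values: 8, 15 (2 points).
  x = 22: rhs = 17, matching y values: none (0 points).
Total affine count: 17.
Full point count |E(F_23)| = 17 + 1 = 18.
Hasse bound: |18 − (23+1)| = |-6| = 6 ≤ 2√23 ≈ 9.5917 ✓.


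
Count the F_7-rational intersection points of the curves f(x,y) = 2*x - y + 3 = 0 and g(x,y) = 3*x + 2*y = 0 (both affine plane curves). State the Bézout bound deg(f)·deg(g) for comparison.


Common zeros: ∅; count = 0; Bézout bound = 1.

deg(f) = 1, deg(g) = 1, so Bézout bound = 1.
Scan x ∈ F_7. For each x, list the y ∈ F_7 with f(x, y) ≡ 0 and those with g(x, y) ≡ 0 (mod 7); the common zeros in that column are the intersection.
  x = 0: f ≡ 0 at y ∈ {3}; g ≡ 0 at y ∈ {0}; common: ∅.
  x = 1: f ≡ 0 at y ∈ {5}; g ≡ 0 at y ∈ {2}; common: ∅.
  x = 2: f ≡ 0 at y ∈ {0}; g ≡ 0 at y ∈ {4}; common: ∅.
  x = 3: f ≡ 0 at y ∈ {2}; g ≡ 0 at y ∈ {6}; common: ∅.
  x = 4: f ≡ 0 at y ∈ {4}; g ≡ 0 at y ∈ {1}; common: ∅.
  x = 5: f ≡ 0 at y ∈ {6}; g ≡ 0 at y ∈ {3}; common: ∅.
  x = 6: f ≡ 0 at y ∈ {1}; g ≡ 0 at y ∈ {5}; common: ∅.
Collecting: common zeros = ∅, so the count is 0.
Comparison with the Bézout bound: 0 ≤ 1 = deg(f)·deg(g), as expected for curves with no common component (the affine F_7-count falls short of the bound because intersections may lie at infinity, over extension fields, or carry multiplicity).


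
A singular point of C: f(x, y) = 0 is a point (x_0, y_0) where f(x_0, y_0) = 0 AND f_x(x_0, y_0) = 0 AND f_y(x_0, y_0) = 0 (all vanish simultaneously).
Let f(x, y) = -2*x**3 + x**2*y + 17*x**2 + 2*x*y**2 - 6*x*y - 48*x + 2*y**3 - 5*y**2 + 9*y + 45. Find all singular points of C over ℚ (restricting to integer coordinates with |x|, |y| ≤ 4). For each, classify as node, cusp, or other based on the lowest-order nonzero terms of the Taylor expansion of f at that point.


Singular points: {(3, 0)}; classification: node.

Compute partial derivatives:
  f_x = -6*x**2 + 2*x*y + 34*x + 2*y**2 - 6*y - 48.
  f_y = x**2 + 4*x*y - 6*x + 6*y**2 - 10*y + 9.
Scan x_0 ∈ {−4, ..., 4}. For each x_0, f_y(x_0, y) is a polynomial in y; find its integer roots y ∈ {−4, ..., 4}, then test f_x and f at those candidates.
  x = -4: f_y(-4, y) = 6*y**2 - 26*y + 49; no integer root y with |y| ≤ 4.
  x = -3: f_y(-3, y) = 6*y**2 - 22*y + 36; no integer root y with |y| ≤ 4.
  x = -2: f_y(-2, y) = 6*y**2 - 18*y + 25; no integer root y with |y| ≤ 4.
  x = -1: f_y(-1, y) = 6*y**2 - 14*y + 16; no integer root y with |y| ≤ 4.
  x = 0: f_y(0, y) = 6*y**2 - 10*y + 9; no integer root y with |y| ≤ 4.
  x = 1: f_y(1, y) = 6*y**2 - 6*y + 4; no integer root y with |y| ≤ 4.
  x = 2: f_y(2, y) = 6*y**2 - 2*y + 1; no integer root y with |y| ≤ 4.
  x = 3: f_y(3, y) = 6*y**2 + 2*y; vanishes at y ∈ {0}. (3, 0): f_x = 0, f = 0 — SINGULAR.
  x = 4: f_y(4, y) = 6*y**2 + 6*y + 1; no integer root y with |y| ≤ 4.
Only singular point on the grid: (3, 0).
Classify: substitute x = 3 + u, y = 0 + v and expand: f = -2*u**3 + u**2*v - u**2 + 2*u*v**2 + 2*v**3 + v**2.
No constant or linear terms (consistent with a singular point). Quadratic part: -u**2 + v**2. Cubic part: -2*u**3 + u**2*v + 2*u*v**2 + 2*v**3.
The quadratic part v**2 - u**2 = (v − u)(v + u) splits into two distinct linear factors, so there are two distinct tangent lines y − 0 = ±(x − 3) — this is a node (ordinary double point).
Classification: node.


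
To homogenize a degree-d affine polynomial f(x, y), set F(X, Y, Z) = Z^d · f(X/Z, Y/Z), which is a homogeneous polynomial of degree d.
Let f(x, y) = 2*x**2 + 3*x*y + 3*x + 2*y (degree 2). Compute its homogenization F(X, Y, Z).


F(X, Y, Z) = 2*X**2 + 3*X*Y + 3*X*Z + 2*Y*Z

deg(f) = 2.
Substitute x = X/Z, y = Y/Z into f, then multiply by Z^2.
  monomial 2·x^2·y^0 ↦ 2·X^2·Y^0·Z^0.
  monomial 3·x^1·y^1 ↦ 3·X^1·Y^1·Z^0.
  monomial 3·x^1·y^0 ↦ 3·X^1·Y^0·Z^1.
  monomial 2·x^0·y^1 ↦ 2·X^0·Y^1·Z^1.
Collecting: F(X, Y, Z) = 2*X**2 + 3*X*Y + 3*X*Z + 2*Y*Z.


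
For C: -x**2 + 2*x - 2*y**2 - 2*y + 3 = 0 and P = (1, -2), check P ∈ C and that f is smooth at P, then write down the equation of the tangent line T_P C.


Tangent line at P: 6*y + 12 = 0.

Step 1: f(1, -2) = 0, so P lies on C.
Step 2: partial derivatives
  f_x(x, y) = 2 - 2*x, f_y(x, y) = -4*y - 2.
  f_x(P) = 0, f_y(P) = 6 (gradient nonzero, so P is smooth).
Step 3: tangent line at P: 0·(x − 1) + 6·(y − -2) = 0.
Expanding: 6*y + 12 = 0.


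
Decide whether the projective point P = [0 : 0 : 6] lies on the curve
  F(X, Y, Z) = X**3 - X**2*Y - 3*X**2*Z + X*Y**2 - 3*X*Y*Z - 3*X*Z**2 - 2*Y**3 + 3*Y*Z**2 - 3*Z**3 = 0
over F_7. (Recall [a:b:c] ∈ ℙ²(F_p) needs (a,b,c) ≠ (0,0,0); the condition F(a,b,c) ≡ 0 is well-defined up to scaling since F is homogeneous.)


F(0,0,6) ≡ 3 (mod 7); P is NOT on the curve.

Evaluate F(0, 0, 6) term-by-term (mod 7).
  X**3 ↦ 1·0·1·1 = 0
  -X**2*Y ↦ -1·0·0·1 = 0
  -3*X**2*Z ↦ -3·0·1·6 = 0
  X*Y**2 ↦ 1·0·0·1 = 0
  -3*X*Y*Z ↦ -3·0·0·6 = 0
  -3*X*Z**2 ↦ -3·0·1·36 = 0
  -2*Y**3 ↦ -2·1·0·1 = 0
  3*Y*Z**2 ↦ 3·1·0·36 = 0
  -3*Z**3 ↦ -3·1·1·216 = -648
Sum: F(0, 0, 6) = (0) + (0) + (0) + (0) + (0) + (0) + (0) + (0) + (-648) = -648.
Reducing mod 7: -648 ≡ 3 (mod 7).
Since F(a, b, c) ≡ 3 ≠ 0 (mod 7), P does NOT lie on the curve.


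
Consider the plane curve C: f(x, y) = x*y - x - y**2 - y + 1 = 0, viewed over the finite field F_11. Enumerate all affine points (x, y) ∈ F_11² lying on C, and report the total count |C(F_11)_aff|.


Affine F_11-points: {(0, 3), (0, 7), (1, 0), (5, 2), (6, 6), (6, 10), (7, 8), (7, 9), (10, 4), (10, 5)}; count = 10.

For each of the 121 pairs (x, y) ∈ F_11², evaluate f(x, y) mod 11. Record the zeros.
  x = 0: [0↦1, 1↦10, 2↦6, 3↦0, 4↦3, 5↦4, 6↦3, 7↦0, 8↦6, 9↦10, 10↦1]  zeros at y ∈ {3, 7}
  x = 1: [0↦0, 1↦10, 2↦7, 3↦2, 4↦6, 5↦8, 6↦8, 7↦6, 8↦2, 9↦7, 10↦10]  zeros at y ∈ {0}
  x = 2: [0↦10, 1↦10, 2↦8, 3↦4, 4↦9, 5↦1, 6↦2, 7↦1, 8↦9, 9↦4, 10↦8]  zeros at y ∈ ∅
  x = 3: [0↦9, 1↦10, 2↦9, 3↦6, 4↦1, 5↦5, 6↦7, 7↦7, 8↦5, 9↦1, 10↦6]  zeros at y ∈ ∅
  x = 4: [0↦8, 1↦10, 2↦10, 3↦8, 4↦4, 5↦9, 6↦1, 7↦2, 8↦1, 9↦9, 10↦4]  zeros at y ∈ ∅
  x = 5: [0↦7, 1↦10, 2↦0, 3↦10, 4↦7, 5↦2, 6↦6, 7↦8, 8↦8, 9↦6, 10↦2]  zeros at y ∈ {2}
  x = 6: [0↦6, 1↦10, 2↦1, 3↦1, 4↦10, 5↦6, 6↦0, 7↦3, 8↦4, 9↦3, 10↦0]  zeros at y ∈ {6, 10}
  x = 7: [0↦5, 1↦10, 2↦2, 3↦3, 4↦2, 5↦10, 6↦5, 7↦9, 8↦0, 9↦0, 10↦9]  zeros at y ∈ {8, 9}
  x = 8: [0↦4, 1↦10, 2↦3, 3↦5, 4↦5, 5↦3, 6↦10, 7↦4, 8↦7, 9↦8, 10↦7]  zeros at y ∈ ∅
  x = 9: [0↦3, 1↦10, 2↦4, 3↦7, 4↦8, 5↦7, 6↦4, 7↦10, 8↦3, 9↦5, 10↦5]  zeros at y ∈ ∅
  x = 10: [0↦2, 1↦10, 2↦5, 3↦9, 4↦0, 5↦0, 6↦9, 7↦5, 8↦10, 9↦2, 10↦3]  zeros at y ∈ {4, 5}
Collecting zeros: affine points = {(0, 3), (0, 7), (1, 0), (5, 2), (6, 6), (6, 10), (7, 8), (7, 9), (10, 4), (10, 5)}.
Total count |C(F_11)_aff| = 10.
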